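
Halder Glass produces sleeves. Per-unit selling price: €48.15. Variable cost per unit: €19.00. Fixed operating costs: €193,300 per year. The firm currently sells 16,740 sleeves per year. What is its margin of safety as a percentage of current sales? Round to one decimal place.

60.4%

Contribution margin per unit = €48.15 − €19.00 = €29.15. Break-even units = €193,300 ÷ €29.15 = 6,631.22; break-even revenue = 6,631.22 × €48.15 = €319,293.14.
Actual sales revenue = 16,740 × €48.15 = €806,031.00.
Margin of safety = (€806,031.00 − €319,293.14) ÷ €806,031.00 = 60.4%.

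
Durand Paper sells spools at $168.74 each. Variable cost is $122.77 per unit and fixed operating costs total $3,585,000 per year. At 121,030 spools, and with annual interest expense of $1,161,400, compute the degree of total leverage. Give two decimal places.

6.81

At 121,030 units, contribution = 121,030 × $45.97 = $5,563,749.10.
Subtracting fixed costs: EBIT = $5,563,749.10 − $3,585,000 = $1,978,749.10. Interest = $1,161,400.00, so EBIT − I = $817,349.10.
Degree of total leverage = total CM / (EBIT − interest) = $5,563,749.10 / $817,349.10 = 6.8071.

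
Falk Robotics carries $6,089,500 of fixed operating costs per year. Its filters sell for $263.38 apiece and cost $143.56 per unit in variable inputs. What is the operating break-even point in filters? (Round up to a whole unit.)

Unit CM = price − variable cost = $263.38 − $143.56 = $119.82.
Break-even Q = $6,089,500 / $119.82 = 50,822.07 → 50,823 filters.

50,823 filters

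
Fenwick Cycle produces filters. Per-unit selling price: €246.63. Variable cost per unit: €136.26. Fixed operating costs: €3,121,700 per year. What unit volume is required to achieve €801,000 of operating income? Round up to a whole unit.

35,542 filters

Each unit contributes €246.63 − €136.26 = €110.37.
Units = (FC + target) / CM = (€3,121,700 + €801,000) / €110.37 = 35,541.36, so 35,542 filters.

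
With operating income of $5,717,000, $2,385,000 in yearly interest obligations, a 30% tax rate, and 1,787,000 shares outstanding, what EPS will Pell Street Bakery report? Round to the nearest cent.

$1.31

Interest = $2,385,000.00, so EBT = $5,717,000 − $2,385,000.00 = $3,332,000.00.
Net income = $3,332,000.00 × (1 − 0.30) = $2,332,400.00.
Per share: $2,332,400.00 / 1,787,000 shares = $1.31.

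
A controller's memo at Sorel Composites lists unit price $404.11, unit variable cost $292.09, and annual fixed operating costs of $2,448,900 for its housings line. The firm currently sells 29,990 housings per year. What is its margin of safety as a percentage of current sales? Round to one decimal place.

Each unit contributes $404.11 − $292.09 = $112.02. Break-even units = $2,448,900 ÷ $112.02 = 21,861.27; break-even revenue = 21,861.27 × $404.11 = $8,834,359.75.
Current sales = 29,990 × $404.11 = $12,119,258.90.
Margin of safety = ($12,119,258.90 − $8,834,359.75) ÷ $12,119,258.90 = 27.1%.

27.1%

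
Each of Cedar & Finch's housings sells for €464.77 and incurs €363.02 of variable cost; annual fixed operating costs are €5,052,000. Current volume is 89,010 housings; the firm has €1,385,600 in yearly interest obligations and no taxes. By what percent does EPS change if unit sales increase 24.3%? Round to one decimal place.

+84.0%

At 89,010 units, contribution = 89,010 × €101.75 = €9,056,767.50.
EBIT = €9,056,767.50 − €5,052,000 = €4,004,767.50.
Interest = €1,385,600.00, so EBIT − I = €2,619,167.50.
Degree of combined leverage = contribution ÷ (EBIT − I) = €9,056,767.50 ÷ €2,619,167.50 = 3.4579.
%ΔEPS = DCL × %ΔSales = 3.4579 × +24.3% = +84.0%.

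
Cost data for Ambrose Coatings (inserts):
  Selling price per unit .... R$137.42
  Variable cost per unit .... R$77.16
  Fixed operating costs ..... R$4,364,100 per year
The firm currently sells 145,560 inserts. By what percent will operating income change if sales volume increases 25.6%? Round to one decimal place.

Contribution at this volume is 145,560 × R$60.26 = R$8,771,445.60.
Operating income = contribution − fixed costs = R$8,771,445.60 − R$4,364,100 = R$4,407,345.60.
So DOL = total CM / EBIT = R$8,771,445.60 / R$4,407,345.60 = 1.9902.
Operating income changes by 1.9902 × +25.6% = +50.9%.

+50.9%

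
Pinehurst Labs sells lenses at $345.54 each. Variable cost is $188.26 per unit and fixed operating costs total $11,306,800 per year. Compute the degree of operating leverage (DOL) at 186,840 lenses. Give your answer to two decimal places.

At 186,840 units, contribution = 186,840 × $157.28 = $29,386,195.20.
Subtracting fixed costs: EBIT = $29,386,195.20 − $11,306,800 = $18,079,395.20.
DOL = contribution ÷ EBIT = $29,386,195.20 ÷ $18,079,395.20 = 1.6254.

1.63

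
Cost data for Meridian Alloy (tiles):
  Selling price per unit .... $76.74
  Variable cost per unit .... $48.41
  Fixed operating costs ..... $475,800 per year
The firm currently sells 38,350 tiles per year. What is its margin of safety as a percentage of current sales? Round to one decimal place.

56.2%

Contribution margin per unit = $76.74 − $48.41 = $28.33. Break-even units = $475,800 ÷ $28.33 = 16,794.92; break-even revenue = 16,794.92 × $76.74 = $1,288,841.93.
Current sales = 38,350 × $76.74 = $2,942,979.00.
Margin of safety = ($2,942,979.00 − $1,288,841.93) ÷ $2,942,979.00 = 56.2%.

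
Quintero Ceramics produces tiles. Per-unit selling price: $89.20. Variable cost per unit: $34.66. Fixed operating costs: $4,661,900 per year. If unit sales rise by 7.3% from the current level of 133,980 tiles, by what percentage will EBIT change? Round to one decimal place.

+20.2%

Contribution at this volume is 133,980 × $54.54 = $7,307,269.20.
Operating income = contribution − fixed costs = $7,307,269.20 − $4,661,900 = $2,645,369.20.
So DOL = total CM / EBIT = $7,307,269.20 / $2,645,369.20 = 2.7623.
%ΔEBIT = DOL × %ΔSales = 2.7623 × +7.3% = +20.2%.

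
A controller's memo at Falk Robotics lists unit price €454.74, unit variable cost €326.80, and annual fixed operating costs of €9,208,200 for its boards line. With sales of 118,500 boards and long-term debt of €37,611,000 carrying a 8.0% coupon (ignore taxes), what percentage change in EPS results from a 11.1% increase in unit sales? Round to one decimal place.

Total contribution margin = 118,500 × €127.94 = €15,160,890.00.
EBIT = €15,160,890.00 − €9,208,200 = €5,952,690.00.
Interest = €3,008,880.00, so EBIT − I = €2,943,810.00.
DCL = total CM / (EBIT − I) = €15,160,890.00 / €2,943,810.00 = 5.1501.
%ΔEPS = DCL × %ΔSales = 5.1501 × +11.1% = +57.2%.

+57.2%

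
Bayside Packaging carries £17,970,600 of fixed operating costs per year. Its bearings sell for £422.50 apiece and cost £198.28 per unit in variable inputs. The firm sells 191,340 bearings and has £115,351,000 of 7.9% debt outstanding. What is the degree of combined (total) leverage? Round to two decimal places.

At 191,340 units, contribution = 191,340 × £224.22 = £42,902,254.80.
Subtracting fixed costs: EBIT = £42,902,254.80 − £17,970,600 = £24,931,654.80. Interest = £9,112,729.00, so EBIT − I = £15,818,925.80.
Degree of total leverage = total CM / (EBIT − interest) = £42,902,254.80 / £15,818,925.80 = 2.7121.

2.71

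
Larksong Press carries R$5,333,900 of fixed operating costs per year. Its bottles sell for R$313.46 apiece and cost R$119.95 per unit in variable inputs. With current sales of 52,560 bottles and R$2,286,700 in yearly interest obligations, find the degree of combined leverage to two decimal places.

Total contribution margin = 52,560 × R$193.51 = R$10,170,885.60.
Operating income = contribution − fixed costs = R$10,170,885.60 − R$5,333,900 = R$4,836,985.60. Interest = R$2,286,700.00.
DOL = R$10,170,885.60 ÷ R$4,836,985.60 = 2.1027; DFL = R$4,836,985.60 ÷ R$2,550,285.60 = 1.8966.
Combined leverage = 2.1027 × 1.8966 = 3.9880.

3.99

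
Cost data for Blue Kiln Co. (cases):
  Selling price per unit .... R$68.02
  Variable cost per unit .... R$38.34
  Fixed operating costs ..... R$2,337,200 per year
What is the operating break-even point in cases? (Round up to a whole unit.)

78,747 cases

Unit CM = price − variable cost = R$68.02 − R$38.34 = R$29.68.
Units to break even: R$2,337,200 ÷ R$29.68 = 78,746.63, rounded up to 78,747.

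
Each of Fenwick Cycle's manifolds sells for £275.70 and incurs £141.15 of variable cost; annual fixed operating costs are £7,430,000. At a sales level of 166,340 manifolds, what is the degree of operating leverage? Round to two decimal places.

1.50

Total contribution margin = 166,340 × £134.55 = £22,381,047.00.
Subtracting fixed costs: EBIT = £22,381,047.00 − £7,430,000 = £14,951,047.00.
Degree of operating leverage = £22,381,047.00 / £14,951,047.00 = 1.4970.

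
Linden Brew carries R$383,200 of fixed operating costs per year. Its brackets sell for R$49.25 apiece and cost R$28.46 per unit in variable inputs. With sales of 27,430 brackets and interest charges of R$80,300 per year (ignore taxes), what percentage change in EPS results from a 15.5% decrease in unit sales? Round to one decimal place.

-82.8%

At 27,430 units, contribution = 27,430 × R$20.79 = R$570,269.70.
Operating income = contribution − fixed costs = R$570,269.70 − R$383,200 = R$187,069.70.
After interest of R$80,300.00, pre-tax earnings = R$106,769.70.
Degree of combined leverage = contribution ÷ (EBIT − I) = R$570,269.70 ÷ R$106,769.70 = 5.3411.
%ΔEPS = DCL × %ΔSales = 5.3411 × -15.5% = -82.8%.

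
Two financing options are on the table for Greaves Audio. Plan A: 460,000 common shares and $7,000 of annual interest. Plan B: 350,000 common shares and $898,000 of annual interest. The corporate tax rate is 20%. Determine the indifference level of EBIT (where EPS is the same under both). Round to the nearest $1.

$3,733,000

Set EPS_A = EPS_B: (EBIT − $7,000)(1 − 0.20) ÷ 460,000 = (EBIT − $898,000)(1 − 0.20) ÷ 350,000.
The (1 − t) factor cancels: (EBIT − 7,000) × 350,000 = (EBIT − 898,000) × 460,000.
EBIT × (460,000 − 350,000) = 898,000 × 460,000 − 7,000 × 350,000 = 410,630,000,000, so EBIT = 410,630,000,000 ÷ 110,000 = 3,733,000.00.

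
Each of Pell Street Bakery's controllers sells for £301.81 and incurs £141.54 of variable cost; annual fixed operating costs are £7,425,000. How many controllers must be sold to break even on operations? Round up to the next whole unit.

46,329 controllers

Contribution margin per unit = £301.81 − £141.54 = £160.27.
Break-even volume = fixed costs ÷ CM per unit = £7,425,000 ÷ £160.27 = 46,328.07, so 46,329 controllers.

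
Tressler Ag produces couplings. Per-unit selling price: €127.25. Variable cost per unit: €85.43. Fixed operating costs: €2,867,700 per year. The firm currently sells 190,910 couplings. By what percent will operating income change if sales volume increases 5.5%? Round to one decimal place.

+8.6%

Contribution at this volume is 190,910 × €41.82 = €7,983,856.20.
Operating income = contribution − fixed costs = €7,983,856.20 − €2,867,700 = €5,116,156.20.
Degree of operating leverage = €7,983,856.20 / €5,116,156.20 = 1.5605.
%ΔEBIT = DOL × %ΔSales = 1.5605 × +5.5% = +8.6%.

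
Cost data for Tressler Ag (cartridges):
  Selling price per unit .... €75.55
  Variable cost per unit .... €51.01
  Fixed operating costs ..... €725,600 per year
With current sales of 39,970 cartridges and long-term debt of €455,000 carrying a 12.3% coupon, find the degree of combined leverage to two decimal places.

At 39,970 units, contribution = 39,970 × €24.54 = €980,863.80.
Operating income = contribution − fixed costs = €980,863.80 − €725,600 = €255,263.80. Interest = €55,965.00.
DOL = €980,863.80 ÷ €255,263.80 = 3.8425; DFL = €255,263.80 ÷ €199,298.80 = 1.2808.
DCL = DOL × DFL = 3.8425 × 1.2808 = 4.9215.

4.92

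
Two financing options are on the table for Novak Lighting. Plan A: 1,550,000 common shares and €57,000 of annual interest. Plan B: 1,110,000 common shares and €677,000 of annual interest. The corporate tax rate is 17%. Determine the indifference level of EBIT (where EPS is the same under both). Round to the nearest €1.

€2,241,091

Set EPS_A = EPS_B: (EBIT − €57,000)(1 − 0.17) ÷ 1,550,000 = (EBIT − €677,000)(1 − 0.17) ÷ 1,110,000.
The (1 − t) factor cancels: (EBIT − 57,000) × 1,110,000 = (EBIT − 677,000) × 1,550,000.
Solving, EBIT = (677,000·1,550,000 − 57,000·1,110,000) / (1,550,000 − 1,110,000) = 986,080,000,000 / 440,000 = 2,241,090.91.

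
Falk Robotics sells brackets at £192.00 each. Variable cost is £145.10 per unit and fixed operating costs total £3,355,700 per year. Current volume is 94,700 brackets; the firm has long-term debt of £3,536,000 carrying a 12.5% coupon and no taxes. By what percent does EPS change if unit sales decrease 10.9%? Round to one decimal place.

Total contribution margin = 94,700 × £46.90 = £4,441,430.00.
EBIT = £4,441,430.00 − £3,355,700 = £1,085,730.00.
Interest = £442,000.00, so EBIT − I = £643,730.00.
Degree of combined leverage = contribution ÷ (EBIT − I) = £4,441,430.00 ÷ £643,730.00 = 6.8995.
%ΔEPS = DCL × %ΔSales = 6.8995 × -10.9% = -75.2%.

-75.2%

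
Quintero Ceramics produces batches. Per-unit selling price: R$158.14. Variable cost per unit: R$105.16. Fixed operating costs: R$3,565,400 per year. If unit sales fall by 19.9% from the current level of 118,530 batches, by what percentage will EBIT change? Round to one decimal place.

-46.0%

Contribution at this volume is 118,530 × R$52.98 = R$6,279,719.40.
EBIT = R$6,279,719.40 − R$3,565,400 = R$2,714,319.40.
DOL = contribution ÷ EBIT = R$6,279,719.40 ÷ R$2,714,319.40 = 2.3136.
Operating income changes by 2.3136 × -19.9% = -46.0%.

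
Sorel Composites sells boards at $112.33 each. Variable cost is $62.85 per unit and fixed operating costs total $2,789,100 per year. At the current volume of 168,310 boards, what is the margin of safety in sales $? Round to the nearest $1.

$12,574,419

Contribution margin per unit = $112.33 − $62.85 = $49.48. Break-even units = $2,789,100 ÷ $49.48 = 56,368.23; break-even revenue = 56,368.23 × $112.33 = $6,331,843.23.
Current sales = 168,310 × $112.33 = $18,906,262.30.
Margin of safety = $18,906,262.30 − $6,331,843.23 = $12,574,419.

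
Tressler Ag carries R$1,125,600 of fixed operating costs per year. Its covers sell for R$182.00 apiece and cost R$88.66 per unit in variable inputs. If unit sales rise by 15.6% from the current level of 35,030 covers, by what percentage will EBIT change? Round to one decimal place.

Total contribution margin = 35,030 × R$93.34 = R$3,269,700.20.
Subtracting fixed costs: EBIT = R$3,269,700.20 − R$1,125,600 = R$2,144,100.20.
DOL = contribution ÷ EBIT = R$3,269,700.20 ÷ R$2,144,100.20 = 1.5250.
%ΔEBIT = DOL × %ΔSales = 1.5250 × +15.6% = +23.8%.

+23.8%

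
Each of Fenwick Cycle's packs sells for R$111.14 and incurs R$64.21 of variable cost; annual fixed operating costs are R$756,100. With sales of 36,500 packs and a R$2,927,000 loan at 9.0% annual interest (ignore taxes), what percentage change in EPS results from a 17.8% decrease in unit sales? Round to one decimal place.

At 36,500 units, contribution = 36,500 × R$46.93 = R$1,712,945.00.
Subtracting fixed costs: EBIT = R$1,712,945.00 − R$756,100 = R$956,845.00.
After interest of R$263,430.00, pre-tax earnings = R$693,415.00.
Degree of combined leverage = contribution ÷ (EBIT − I) = R$1,712,945.00 ÷ R$693,415.00 = 2.4703.
%ΔEPS = DCL × %ΔSales = 2.4703 × -17.8% = -44.0%.

-44.0%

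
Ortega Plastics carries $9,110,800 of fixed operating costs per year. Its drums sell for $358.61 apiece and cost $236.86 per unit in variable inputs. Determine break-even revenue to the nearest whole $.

Contribution margin per unit = $358.61 − $236.86 = $121.75, a CM ratio of $121.75 ÷ $358.61 = 0.3395.
Break-even revenue = fixed costs × price ÷ CM = $9,110,800 × $358.61 ÷ $121.75 = $26,835,515.

$26,835,515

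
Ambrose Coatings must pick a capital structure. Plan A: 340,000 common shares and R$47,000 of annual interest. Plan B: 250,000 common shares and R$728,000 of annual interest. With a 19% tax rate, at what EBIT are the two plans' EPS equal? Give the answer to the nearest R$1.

At indifference, (EBIT − 47,000)(1 − t)/340,000 = (EBIT − 728,000)(1 − t)/250,000.
The (1 − t) factor cancels: (EBIT − 47,000) × 250,000 = (EBIT − 728,000) × 340,000.
EBIT × (340,000 − 250,000) = 728,000 × 340,000 − 47,000 × 250,000 = 235,770,000,000, so EBIT = 235,770,000,000 ÷ 90,000 = 2,619,666.67.

R$2,619,667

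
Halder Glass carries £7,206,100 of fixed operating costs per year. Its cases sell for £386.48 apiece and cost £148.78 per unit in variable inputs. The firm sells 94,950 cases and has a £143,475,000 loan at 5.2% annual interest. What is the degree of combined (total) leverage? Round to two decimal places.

2.86

At 94,950 units, contribution = 94,950 × £237.70 = £22,569,615.00.
EBIT = £22,569,615.00 − £7,206,100 = £15,363,515.00. Interest = £7,460,700.00.
DOL = £22,569,615.00 ÷ £15,363,515.00 = 1.4690; DFL = £15,363,515.00 ÷ £7,902,815.00 = 1.9441.
Combined leverage = 1.4690 × 1.9441 = 2.8559.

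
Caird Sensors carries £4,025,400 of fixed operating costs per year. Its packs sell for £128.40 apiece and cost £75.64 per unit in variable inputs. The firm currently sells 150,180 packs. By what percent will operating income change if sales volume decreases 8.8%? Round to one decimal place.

Contribution at this volume is 150,180 × £52.76 = £7,923,496.80.
Subtracting fixed costs: EBIT = £7,923,496.80 − £4,025,400 = £3,898,096.80.
Degree of operating leverage = £7,923,496.80 / £3,898,096.80 = 2.0327.
So EBIT moves 2.0327 × (-8.8%) = -17.9%.

-17.9%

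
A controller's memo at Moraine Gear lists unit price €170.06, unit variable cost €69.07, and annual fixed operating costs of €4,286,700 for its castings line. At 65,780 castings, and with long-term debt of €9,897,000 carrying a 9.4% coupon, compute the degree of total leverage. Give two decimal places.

Contribution at this volume is 65,780 × €100.99 = €6,643,122.20.
EBIT = €6,643,122.20 − €4,286,700 = €2,356,422.20. Interest = €930,318.00, so EBIT − I = €1,426,104.20.
Degree of total leverage = total CM / (EBIT − interest) = €6,643,122.20 / €1,426,104.20 = 4.6582.

4.66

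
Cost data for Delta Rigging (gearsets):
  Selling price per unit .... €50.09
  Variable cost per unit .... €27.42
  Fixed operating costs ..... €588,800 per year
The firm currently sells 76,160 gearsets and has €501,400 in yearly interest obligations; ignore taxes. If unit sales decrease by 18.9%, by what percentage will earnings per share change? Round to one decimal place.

Contribution at this volume is 76,160 × €22.67 = €1,726,547.20.
Operating income = contribution − fixed costs = €1,726,547.20 − €588,800 = €1,137,747.20.
After interest of €501,400.00, pre-tax earnings = €636,347.20.
DCL = total CM / (EBIT − I) = €1,726,547.20 / €636,347.20 = 2.7132.
EPS therefore changes by 2.7132 × (-18.9%) = -51.3%.

-51.3%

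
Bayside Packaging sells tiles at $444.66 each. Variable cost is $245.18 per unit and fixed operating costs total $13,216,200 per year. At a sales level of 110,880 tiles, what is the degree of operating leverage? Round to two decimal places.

Contribution at this volume is 110,880 × $199.48 = $22,118,342.40.
Operating income = contribution − fixed costs = $22,118,342.40 − $13,216,200 = $8,902,142.40.
DOL = contribution ÷ EBIT = $22,118,342.40 ÷ $8,902,142.40 = 2.4846.

2.48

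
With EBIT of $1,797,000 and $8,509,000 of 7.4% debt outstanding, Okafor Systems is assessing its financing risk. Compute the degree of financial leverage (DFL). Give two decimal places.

Interest = $629,666.00.
DFL = EBIT ÷ (EBIT − I) = $1,797,000 ÷ ($1,797,000 − $629,666.00) = $1,797,000 ÷ $1,167,334.00 = 1.5394.

1.54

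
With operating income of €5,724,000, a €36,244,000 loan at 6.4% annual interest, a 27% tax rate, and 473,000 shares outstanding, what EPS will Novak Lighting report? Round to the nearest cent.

Pre-tax income = €5,724,000 − €2,319,616.00 = €3,404,384.00.
After tax at 27%: net income = €3,404,384.00 × 0.73 = €2,485,200.32.
EPS = €2,485,200.32 ÷ 473,000 = €5.25.

€5.25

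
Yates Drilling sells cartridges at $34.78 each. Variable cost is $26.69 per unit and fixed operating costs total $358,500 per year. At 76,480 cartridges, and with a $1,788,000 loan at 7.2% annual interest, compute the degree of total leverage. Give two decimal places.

At 76,480 units, contribution = 76,480 × $8.09 = $618,723.20.
EBIT = $618,723.20 − $358,500 = $260,223.20. Interest = $128,736.00, so EBIT − I = $131,487.20.
DCL = contribution ÷ (EBIT − I) = $618,723.20 ÷ $131,487.20 = 4.7056.

4.71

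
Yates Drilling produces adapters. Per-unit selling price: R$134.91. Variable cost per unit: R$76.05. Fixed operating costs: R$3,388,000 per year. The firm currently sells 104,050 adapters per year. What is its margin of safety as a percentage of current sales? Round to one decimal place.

Each unit contributes R$134.91 − R$76.05 = R$58.86. Break-even units = R$3,388,000 ÷ R$58.86 = 57,560.31; break-even revenue = 57,560.31 × R$134.91 = R$7,765,461.77.
Actual sales revenue = 104,050 × R$134.91 = R$14,037,385.50.
Margin of safety = (R$14,037,385.50 − R$7,765,461.77) ÷ R$14,037,385.50 = 44.7%.

44.7%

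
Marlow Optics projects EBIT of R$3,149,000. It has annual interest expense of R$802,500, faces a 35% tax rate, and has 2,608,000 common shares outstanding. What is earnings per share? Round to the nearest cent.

Pre-tax income = R$3,149,000 − R$802,500.00 = R$2,346,500.00.
Net income = R$2,346,500.00 × (1 − 0.35) = R$1,525,225.00.
EPS = R$1,525,225.00 ÷ 2,608,000 = R$0.58.

R$0.58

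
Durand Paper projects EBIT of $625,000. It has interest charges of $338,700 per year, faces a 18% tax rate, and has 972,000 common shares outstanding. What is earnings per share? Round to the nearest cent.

Pre-tax income = $625,000 − $338,700.00 = $286,300.00.
After tax at 18%: net income = $286,300.00 × 0.82 = $234,766.00.
EPS = $234,766.00 ÷ 972,000 = $0.24.

$0.24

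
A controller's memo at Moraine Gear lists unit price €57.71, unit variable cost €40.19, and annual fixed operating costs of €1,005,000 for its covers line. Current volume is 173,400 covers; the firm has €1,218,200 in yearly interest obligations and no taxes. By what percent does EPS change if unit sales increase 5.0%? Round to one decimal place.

+18.6%

At 173,400 units, contribution = 173,400 × €17.52 = €3,037,968.00.
Subtracting fixed costs: EBIT = €3,037,968.00 − €1,005,000 = €2,032,968.00.
Interest = €1,218,200.00, so EBIT − I = €814,768.00.
DCL = total CM / (EBIT − I) = €3,037,968.00 / €814,768.00 = 3.7286.
EPS therefore changes by 3.7286 × (+5.0%) = +18.6%.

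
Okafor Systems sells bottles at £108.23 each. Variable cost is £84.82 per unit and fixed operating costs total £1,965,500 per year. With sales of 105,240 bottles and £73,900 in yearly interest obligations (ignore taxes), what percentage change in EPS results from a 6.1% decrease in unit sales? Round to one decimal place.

Contribution at this volume is 105,240 × £23.41 = £2,463,668.40.
EBIT = £2,463,668.40 − £1,965,500 = £498,168.40.
Interest = £73,900.00, so EBIT − I = £424,268.40.
Degree of combined leverage = contribution ÷ (EBIT − I) = £2,463,668.40 ÷ £424,268.40 = 5.8069.
%ΔEPS = DCL × %ΔSales = 5.8069 × -6.1% = -35.4%.

-35.4%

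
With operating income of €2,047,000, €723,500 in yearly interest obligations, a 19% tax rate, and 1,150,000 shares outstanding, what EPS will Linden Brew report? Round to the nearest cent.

Pre-tax income = €2,047,000 − €723,500.00 = €1,323,500.00.
Net income = €1,323,500.00 × (1 − 0.19) = €1,072,035.00.
EPS = €1,072,035.00 ÷ 1,150,000 = €0.93.

€0.93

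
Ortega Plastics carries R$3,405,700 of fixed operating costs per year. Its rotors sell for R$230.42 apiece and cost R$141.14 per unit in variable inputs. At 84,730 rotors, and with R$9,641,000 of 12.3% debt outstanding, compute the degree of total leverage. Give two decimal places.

Total contribution margin = 84,730 × R$89.28 = R$7,564,694.40.
EBIT = R$7,564,694.40 − R$3,405,700 = R$4,158,994.40. Interest = R$1,185,843.00, so EBIT − I = R$2,973,151.40.
DCL = contribution ÷ (EBIT − I) = R$7,564,694.40 ÷ R$2,973,151.40 = 2.5443.

2.54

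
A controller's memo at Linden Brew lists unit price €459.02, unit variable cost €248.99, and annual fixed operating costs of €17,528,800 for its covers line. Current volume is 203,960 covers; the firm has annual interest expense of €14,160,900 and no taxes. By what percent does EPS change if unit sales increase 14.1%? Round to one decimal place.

+54.2%

At 203,960 units, contribution = 203,960 × €210.03 = €42,837,718.80.
EBIT = €42,837,718.80 − €17,528,800 = €25,308,918.80.
After interest of €14,160,900.00, pre-tax earnings = €11,148,018.80.
DCL = total CM / (EBIT − I) = €42,837,718.80 / €11,148,018.80 = 3.8426.
EPS therefore changes by 3.8426 × (+14.1%) = +54.2%.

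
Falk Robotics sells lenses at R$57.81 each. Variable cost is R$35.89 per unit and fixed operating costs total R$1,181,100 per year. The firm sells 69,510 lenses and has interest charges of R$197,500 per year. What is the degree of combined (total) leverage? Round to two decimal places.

10.50

At 69,510 units, contribution = 69,510 × R$21.92 = R$1,523,659.20.
Operating income = contribution − fixed costs = R$1,523,659.20 − R$1,181,100 = R$342,559.20. Interest = R$197,500.00.
DOL = R$1,523,659.20 ÷ R$342,559.20 = 4.4479; DFL = R$342,559.20 ÷ R$145,059.20 = 2.3615.
DCL = DOL × DFL = 4.4479 × 2.3615 = 10.5037.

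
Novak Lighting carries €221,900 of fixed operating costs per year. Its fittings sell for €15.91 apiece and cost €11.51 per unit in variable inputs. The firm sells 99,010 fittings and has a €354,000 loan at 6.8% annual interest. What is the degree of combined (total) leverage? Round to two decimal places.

Contribution at this volume is 99,010 × €4.40 = €435,644.00.
Subtracting fixed costs: EBIT = €435,644.00 − €221,900 = €213,744.00. Interest = €24,072.00, so EBIT − I = €189,672.00.
DCL = contribution ÷ (EBIT − I) = €435,644.00 ÷ €189,672.00 = 2.2968.

2.30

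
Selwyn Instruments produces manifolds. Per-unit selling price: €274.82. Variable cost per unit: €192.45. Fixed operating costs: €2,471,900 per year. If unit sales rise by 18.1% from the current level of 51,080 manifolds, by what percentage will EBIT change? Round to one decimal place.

+43.9%

Total contribution margin = 51,080 × €82.37 = €4,207,459.60.
Operating income = contribution − fixed costs = €4,207,459.60 − €2,471,900 = €1,735,559.60.
DOL = contribution ÷ EBIT = €4,207,459.60 ÷ €1,735,559.60 = 2.4243.
So EBIT moves 2.4243 × (+18.1%) = +43.9%.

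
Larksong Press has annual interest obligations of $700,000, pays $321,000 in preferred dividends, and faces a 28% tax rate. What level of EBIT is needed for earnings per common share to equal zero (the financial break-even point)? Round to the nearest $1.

$1,145,833

Preferred dividends are paid after tax, so their pre-tax equivalent is $321,000 ÷ (1 − 0.28) = $445,833.33.
Financial break-even EBIT = interest + D_p ÷ (1 − t) = $700,000 + $445,833.33 = $1,145,833.33.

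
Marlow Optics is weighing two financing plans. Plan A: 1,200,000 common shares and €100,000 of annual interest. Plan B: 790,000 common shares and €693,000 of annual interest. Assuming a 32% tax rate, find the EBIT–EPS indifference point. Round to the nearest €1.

€1,835,610

At indifference, (EBIT − 100,000)(1 − t)/1,200,000 = (EBIT − 693,000)(1 − t)/790,000.
Cancelling (1 − t) and cross-multiplying: 790,000·(EBIT − 100,000) = 1,200,000·(EBIT − 693,000).
EBIT × (1,200,000 − 790,000) = 693,000 × 1,200,000 − 100,000 × 790,000 = 752,600,000,000, so EBIT = 752,600,000,000 ÷ 410,000 = 1,835,609.76.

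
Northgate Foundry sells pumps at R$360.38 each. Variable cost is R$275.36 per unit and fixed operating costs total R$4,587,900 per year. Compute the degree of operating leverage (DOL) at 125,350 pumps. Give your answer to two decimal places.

Contribution at this volume is 125,350 × R$85.02 = R$10,657,257.00.
Subtracting fixed costs: EBIT = R$10,657,257.00 − R$4,587,900 = R$6,069,357.00.
DOL = contribution ÷ EBIT = R$10,657,257.00 ÷ R$6,069,357.00 = 1.7559.

1.76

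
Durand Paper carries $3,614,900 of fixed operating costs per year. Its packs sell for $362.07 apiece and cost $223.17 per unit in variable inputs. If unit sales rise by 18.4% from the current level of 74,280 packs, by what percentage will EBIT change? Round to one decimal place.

Contribution at this volume is 74,280 × $138.90 = $10,317,492.00.
Operating income = contribution − fixed costs = $10,317,492.00 − $3,614,900 = $6,702,592.00.
Degree of operating leverage = $10,317,492.00 / $6,702,592.00 = 1.5393.
%ΔEBIT = DOL × %ΔSales = 1.5393 × +18.4% = +28.3%.

+28.3%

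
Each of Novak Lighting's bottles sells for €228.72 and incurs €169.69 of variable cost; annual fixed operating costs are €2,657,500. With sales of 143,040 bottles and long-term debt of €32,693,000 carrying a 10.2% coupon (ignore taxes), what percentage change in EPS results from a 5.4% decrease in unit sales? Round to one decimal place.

At 143,040 units, contribution = 143,040 × €59.03 = €8,443,651.20.
Operating income = contribution − fixed costs = €8,443,651.20 − €2,657,500 = €5,786,151.20.
Interest = €3,334,686.00, so EBIT − I = €2,451,465.20.
Degree of combined leverage = contribution ÷ (EBIT − I) = €8,443,651.20 ÷ €2,451,465.20 = 3.4443.
%ΔEPS = DCL × %ΔSales = 3.4443 × -5.4% = -18.6%.

-18.6%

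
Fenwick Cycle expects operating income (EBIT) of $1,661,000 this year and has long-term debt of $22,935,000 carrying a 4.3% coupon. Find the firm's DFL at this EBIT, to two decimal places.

Annual interest charges come to $986,205.00.
DFL = EBIT ÷ (EBIT − I) = $1,661,000 ÷ ($1,661,000 − $986,205.00) = $1,661,000 ÷ $674,795.00 = 2.4615.

2.46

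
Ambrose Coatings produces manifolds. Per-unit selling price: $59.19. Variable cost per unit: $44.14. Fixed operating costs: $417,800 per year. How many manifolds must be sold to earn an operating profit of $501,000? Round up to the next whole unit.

Unit CM = price − variable cost = $59.19 − $44.14 = $15.05.
Units = (FC + target) / CM = ($417,800 + $501,000) / $15.05 = 61,049.83, so 61,050 manifolds.

61,050 manifolds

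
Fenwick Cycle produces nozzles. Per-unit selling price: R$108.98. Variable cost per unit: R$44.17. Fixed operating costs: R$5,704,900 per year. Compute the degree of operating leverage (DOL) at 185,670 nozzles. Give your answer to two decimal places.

1.90

At 185,670 units, contribution = 185,670 × R$64.81 = R$12,033,272.70.
EBIT = R$12,033,272.70 − R$5,704,900 = R$6,328,372.70.
DOL = contribution ÷ EBIT = R$12,033,272.70 ÷ R$6,328,372.70 = 1.9015.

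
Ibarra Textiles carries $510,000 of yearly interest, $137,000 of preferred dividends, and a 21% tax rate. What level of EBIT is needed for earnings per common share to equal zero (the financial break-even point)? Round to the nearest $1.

Preferred dividends are paid after tax, so their pre-tax equivalent is $137,000 ÷ (1 − 0.21) = $173,417.72.
EPS = 0 when EBIT covers interest plus the pre-tax preferred burden: $510,000 + $173,417.72 = $683,417.72.

$683,418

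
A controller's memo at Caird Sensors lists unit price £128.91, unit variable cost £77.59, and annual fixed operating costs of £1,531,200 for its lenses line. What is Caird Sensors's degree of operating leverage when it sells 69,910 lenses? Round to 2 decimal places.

1.74

At 69,910 units, contribution = 69,910 × £51.32 = £3,587,781.20.
Operating income = contribution − fixed costs = £3,587,781.20 − £1,531,200 = £2,056,581.20.
DOL = contribution ÷ EBIT = £3,587,781.20 ÷ £2,056,581.20 = 1.7445.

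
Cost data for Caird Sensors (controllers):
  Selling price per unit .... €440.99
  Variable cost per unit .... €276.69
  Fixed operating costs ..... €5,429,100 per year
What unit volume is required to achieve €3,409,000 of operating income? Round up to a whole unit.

Contribution margin per unit = €440.99 − €276.69 = €164.30.
Need Q such that Q × €164.30 − €5,429,100 = €3,409,000, i.e. Q = €8,838,100 / €164.30 = 53,792.45 → 53,793.

53,793 controllers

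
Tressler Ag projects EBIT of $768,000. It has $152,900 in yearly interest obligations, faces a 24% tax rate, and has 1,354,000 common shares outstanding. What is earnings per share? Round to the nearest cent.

Interest = $152,900.00, so EBT = $768,000 − $152,900.00 = $615,100.00.
Net income = $615,100.00 × (1 − 0.24) = $467,476.00.
EPS = $467,476.00 ÷ 1,354,000 = $0.35.

$0.35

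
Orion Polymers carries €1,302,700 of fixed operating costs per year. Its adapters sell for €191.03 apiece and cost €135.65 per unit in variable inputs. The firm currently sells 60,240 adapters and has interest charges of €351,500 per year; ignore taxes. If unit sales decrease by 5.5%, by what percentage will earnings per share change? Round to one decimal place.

-10.9%

At 60,240 units, contribution = 60,240 × €55.38 = €3,336,091.20.
Subtracting fixed costs: EBIT = €3,336,091.20 − €1,302,700 = €2,033,391.20.
Interest = €351,500.00, so EBIT − I = €1,681,891.20.
Degree of combined leverage = contribution ÷ (EBIT − I) = €3,336,091.20 ÷ €1,681,891.20 = 1.9835.
EPS therefore changes by 1.9835 × (-5.5%) = -10.9%.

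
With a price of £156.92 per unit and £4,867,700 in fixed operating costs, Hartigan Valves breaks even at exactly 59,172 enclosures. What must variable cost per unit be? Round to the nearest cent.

£74.66

At break-even, FC = Q × (P − VC), so P − VC = £4,867,700 ÷ 59,172 = £82.2636.
Hence VC = price − CM = £156.92 − £82.2636 = £74.66.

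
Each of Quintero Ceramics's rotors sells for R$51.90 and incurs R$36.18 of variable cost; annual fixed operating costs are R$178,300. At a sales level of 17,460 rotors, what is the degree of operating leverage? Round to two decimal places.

Total contribution margin = 17,460 × R$15.72 = R$274,471.20.
EBIT = R$274,471.20 − R$178,300 = R$96,171.20.
So DOL = total CM / EBIT = R$274,471.20 / R$96,171.20 = 2.8540.

2.85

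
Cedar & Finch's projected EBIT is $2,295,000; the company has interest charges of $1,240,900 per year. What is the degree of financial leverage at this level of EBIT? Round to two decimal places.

Interest = $1,240,900.00.
Degree of financial leverage = EBIT / (EBIT − interest) = $2,295,000 / $1,054,100.00 = 2.1772.

2.18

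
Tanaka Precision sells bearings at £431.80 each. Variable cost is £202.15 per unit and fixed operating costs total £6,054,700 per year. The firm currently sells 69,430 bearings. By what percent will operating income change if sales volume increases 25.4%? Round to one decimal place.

At 69,430 units, contribution = 69,430 × £229.65 = £15,944,599.50.
Subtracting fixed costs: EBIT = £15,944,599.50 − £6,054,700 = £9,889,899.50.
DOL = contribution ÷ EBIT = £15,944,599.50 ÷ £9,889,899.50 = 1.6122.
%ΔEBIT = DOL × %ΔSales = 1.6122 × +25.4% = +41.0%.

+41.0%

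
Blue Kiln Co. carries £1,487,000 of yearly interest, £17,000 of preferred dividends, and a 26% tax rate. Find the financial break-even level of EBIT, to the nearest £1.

£1,509,973

Preferred dividends are paid after tax, so their pre-tax equivalent is £17,000 ÷ (1 − 0.26) = £22,972.97.
EPS = 0 when EBIT covers interest plus the pre-tax preferred burden: £1,487,000 + £22,972.97 = £1,509,972.97.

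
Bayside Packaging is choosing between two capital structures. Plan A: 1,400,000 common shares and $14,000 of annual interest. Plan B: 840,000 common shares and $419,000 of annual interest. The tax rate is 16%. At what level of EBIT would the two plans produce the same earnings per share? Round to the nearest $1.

$1,026,500

Set EPS_A = EPS_B: (EBIT − $14,000)(1 − 0.16) ÷ 1,400,000 = (EBIT − $419,000)(1 − 0.16) ÷ 840,000.
The (1 − t) factor cancels: (EBIT − 14,000) × 840,000 = (EBIT − 419,000) × 1,400,000.
EBIT × (1,400,000 − 840,000) = 419,000 × 1,400,000 − 14,000 × 840,000 = 574,840,000,000, so EBIT = 574,840,000,000 ÷ 560,000 = 1,026,500.00.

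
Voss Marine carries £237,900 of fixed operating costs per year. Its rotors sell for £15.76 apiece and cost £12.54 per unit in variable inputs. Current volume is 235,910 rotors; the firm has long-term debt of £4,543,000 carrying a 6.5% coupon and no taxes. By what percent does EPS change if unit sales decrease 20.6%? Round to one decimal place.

Contribution at this volume is 235,910 × £3.22 = £759,630.20.
EBIT = £759,630.20 − £237,900 = £521,730.20.
Interest = £295,295.00, so EBIT − I = £226,435.20.
DCL = total CM / (EBIT − I) = £759,630.20 / £226,435.20 = 3.3547.
%ΔEPS = DCL × %ΔSales = 3.3547 × -20.6% = -69.1%.

-69.1%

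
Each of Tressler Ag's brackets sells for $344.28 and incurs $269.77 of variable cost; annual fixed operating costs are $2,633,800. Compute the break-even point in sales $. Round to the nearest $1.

$12,169,704

CM per unit = $344.28 − $269.77 = $74.51; CM ratio = $74.51 / $344.28 = 0.2164.
Break-even revenue = fixed costs × price ÷ CM = $2,633,800 × $344.28 ÷ $74.51 = $12,169,704.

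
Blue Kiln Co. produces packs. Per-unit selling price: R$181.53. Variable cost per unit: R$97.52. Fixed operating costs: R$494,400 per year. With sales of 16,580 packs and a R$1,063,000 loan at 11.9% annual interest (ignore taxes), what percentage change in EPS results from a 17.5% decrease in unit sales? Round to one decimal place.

Total contribution margin = 16,580 × R$84.01 = R$1,392,885.80.
EBIT = R$1,392,885.80 − R$494,400 = R$898,485.80.
After interest of R$126,497.00, pre-tax earnings = R$771,988.80.
DCL = total CM / (EBIT − I) = R$1,392,885.80 / R$771,988.80 = 1.8043.
%ΔEPS = DCL × %ΔSales = 1.8043 × -17.5% = -31.6%.

-31.6%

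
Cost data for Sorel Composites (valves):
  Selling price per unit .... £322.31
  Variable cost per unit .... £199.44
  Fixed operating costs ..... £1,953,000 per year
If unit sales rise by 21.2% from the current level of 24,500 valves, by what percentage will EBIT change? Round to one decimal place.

Contribution at this volume is 24,500 × £122.87 = £3,010,315.00.
Subtracting fixed costs: EBIT = £3,010,315.00 − £1,953,000 = £1,057,315.00.
So DOL = total CM / EBIT = £3,010,315.00 / £1,057,315.00 = 2.8471.
%ΔEBIT = DOL × %ΔSales = 2.8471 × +21.2% = +60.4%.

+60.4%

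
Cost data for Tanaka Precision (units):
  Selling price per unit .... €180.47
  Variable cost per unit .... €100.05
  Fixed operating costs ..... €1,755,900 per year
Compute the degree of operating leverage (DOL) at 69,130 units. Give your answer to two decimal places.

1.46

Contribution at this volume is 69,130 × €80.42 = €5,559,434.60.
Subtracting fixed costs: EBIT = €5,559,434.60 − €1,755,900 = €3,803,534.60.
DOL = contribution ÷ EBIT = €5,559,434.60 ÷ €3,803,534.60 = 1.4616.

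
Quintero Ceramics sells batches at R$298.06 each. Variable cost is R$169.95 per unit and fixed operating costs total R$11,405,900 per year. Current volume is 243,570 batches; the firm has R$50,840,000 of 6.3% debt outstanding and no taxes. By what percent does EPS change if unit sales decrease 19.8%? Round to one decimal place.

-37.2%

Total contribution margin = 243,570 × R$128.11 = R$31,203,752.70.
Operating income = contribution − fixed costs = R$31,203,752.70 − R$11,405,900 = R$19,797,852.70.
Interest = R$3,202,920.00, so EBIT − I = R$16,594,932.70.
Degree of combined leverage = contribution ÷ (EBIT − I) = R$31,203,752.70 ÷ R$16,594,932.70 = 1.8803.
EPS therefore changes by 1.8803 × (-19.8%) = -37.2%.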